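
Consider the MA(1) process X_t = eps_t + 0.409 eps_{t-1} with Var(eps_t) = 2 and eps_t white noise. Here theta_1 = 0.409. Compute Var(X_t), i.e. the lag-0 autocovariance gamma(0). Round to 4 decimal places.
\gamma(0) = 2.3346

For an MA(q) process X_t = eps_t + sum_i theta_i eps_{t-i} with
Var(eps_t) = sigma^2, the variance is
  gamma(0) = sigma^2 * (1 + sum_i theta_i^2).
  sum_i theta_i^2 = (0.409)^2 = 0.167281.
  gamma(0) = 2 * (1 + 0.167281) = 2 * 1.167281 = 2.334562, which rounds to 2.3346.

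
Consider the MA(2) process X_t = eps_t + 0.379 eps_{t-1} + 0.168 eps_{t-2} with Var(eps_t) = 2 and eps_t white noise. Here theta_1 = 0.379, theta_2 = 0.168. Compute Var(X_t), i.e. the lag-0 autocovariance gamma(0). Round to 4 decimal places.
\gamma(0) = 2.3437

For an MA(q) process X_t = eps_t + sum_i theta_i eps_{t-i} with
Var(eps_t) = sigma^2, the variance is
  gamma(0) = sigma^2 * (1 + sum_i theta_i^2).
  sum_i theta_i^2 = (0.379)^2 + (0.168)^2 = 0.143641 + 0.028224 = 0.171865.
  gamma(0) = 2 * (1 + 0.171865) = 2 * 1.171865 = 2.34373, which rounds to 2.3437.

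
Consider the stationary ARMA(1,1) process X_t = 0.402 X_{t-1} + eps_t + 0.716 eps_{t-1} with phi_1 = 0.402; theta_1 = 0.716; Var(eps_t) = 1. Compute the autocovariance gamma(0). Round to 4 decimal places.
\gamma(0) = 2.4909

Multiply the model equation by X_{t-k} and take expectations. With theta_0 = psi_0 = 1 and psi_j the MA(infinity) weights, this gives
  gamma(k) - sum_i phi_i gamma(k-i) = c_k,
  c_k = sigma^2 * sum_{j=k..q} theta_j psi_{j-k}   (c_k = 0 for k > q),
using gamma(-m) = gamma(m).
psi-weights needed (psi_j = theta_j + sum_i phi_i psi_{j-i}):
  psi_1 = theta_1 + phi_1 = 0.716 + (0.402) = 1.118
Right-hand sides:
  c_0 = sigma^2 (1 + theta_1 psi_1) = 1 * (1 + (0.716)(1.118)) = 1 * 1.800488 = 1.800488
  c_1 = sigma^2 theta_1 = 1 * (0.716) = 0.716
  c_2 = 0
Equations for k = 0 and k = 1 (AR order 1):
  gamma(0) = phi_1 gamma(1) + c_0
  gamma(1) = phi_1 gamma(0) + c_1
Substituting the second into the first: gamma(0) (1 - phi_1^2) = c_0 + phi_1 c_1, so
  gamma(0) = (c_0 + phi_1 c_1) / (1 - phi_1^2) = (1.800488 + (0.402)(0.716)) / (1 - (0.402)^2) = 2.08832 / 0.838396 = 2.490852.
Therefore gamma(0) = 2.4909 (to 4 decimal places).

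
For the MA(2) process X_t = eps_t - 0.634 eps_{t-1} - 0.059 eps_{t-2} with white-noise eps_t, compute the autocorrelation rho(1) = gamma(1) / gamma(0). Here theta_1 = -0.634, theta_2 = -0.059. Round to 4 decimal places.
\rho(1) = -0.4245

For an MA(q) process with theta_0 = 1, the autocovariance is
  gamma(k) = sigma^2 * sum_{i=0..q-k} theta_i * theta_{i+k},
and rho(k) = gamma(k) / gamma(0). Sigma^2 cancels.
  numerator   = (1)*(-0.634) + (-0.634)*(-0.059) = -0.596594.
  denominator = (1)^2 + (-0.634)^2 + (-0.059)^2 = 1.405437.
  rho(1) = -0.596594 / 1.405437 = -0.4245.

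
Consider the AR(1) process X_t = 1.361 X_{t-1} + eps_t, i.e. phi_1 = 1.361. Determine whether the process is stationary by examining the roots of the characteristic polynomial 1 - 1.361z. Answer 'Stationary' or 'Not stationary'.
\text{Not stationary}

The AR(p) characteristic polynomial is P(z) = 1 - 1.361z.
Stationarity requires all roots to lie outside the unit circle, i.e. |z| > 1 for every root.
This is linear in z: 1 + (-1.361) z = 0  =>  z = -1/(-1.361) = 0.734754,  |z| = 0.734754.
Moduli of all roots: 0.7348.
All moduli strictly greater than 1? No.
Verdict: Not stationary.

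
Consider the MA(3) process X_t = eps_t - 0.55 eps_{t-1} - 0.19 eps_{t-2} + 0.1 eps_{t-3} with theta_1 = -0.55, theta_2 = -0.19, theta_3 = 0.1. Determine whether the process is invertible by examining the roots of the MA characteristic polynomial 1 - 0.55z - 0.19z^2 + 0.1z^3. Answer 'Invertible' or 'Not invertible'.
\text{Invertible}

The MA(q) characteristic polynomial is P(z) = 1 - 0.55z - 0.19z^2 + 0.1z^3.
Invertibility requires all roots to lie outside the unit circle, i.e. |z| > 1 for every root.
Degree 3: look for a simple real root z0 first, then factor out (1 - z/z0) and solve the remaining quadratic.
Testing z0 = 2.5: P(2.5) = 1 + (-0.55)(2.5) + (-0.19)(2.5)^2 + (0.1)(2.5)^3
  = 1 + (-1.375) + (-1.1875) + (1.5625) = 0.  So z_0 = 2.5 is a root, |z_0| = 2.5.
Divide out the factor (1 - 0.4 z) = (1 - z/z0) (since 1/z0 = 0.4):
  P(z) = (1 - 0.4 z)(1 + (-0.15) z + (-0.25) z^2)
  [check: z-coef -0.15 - (0.4) = -0.55; z^2-coef -0.25 - (0.4)(-0.15) = -0.19; z^3-coef -(0.4)(-0.25) = 0.1.]
Remaining roots from the quadratic factor 1 + (-0.15) z + (-0.25) z^2:
  Set 1 + (-0.15) z + (-0.25) z^2 = 0, i.e. a z^2 + b z + c = 0 with a = -0.25, b = -0.15, c = 1.
  Discriminant D = b^2 - 4ac = (-0.15)^2 - 4*(-0.25)*1 = 0.0225 - (-1) = 1.0225.
  D >= 0, so the roots are real: z = (-b +/- sqrt(D)) / (2a) = (0.15 +/- 1.011187) / (-0.5).
    z_1 = (0.15 + 1.011187) / (-0.5) = -2.3224,   |z_1| = 2.3224.
    z_2 = (0.15 - 1.011187) / (-0.5) = 1.7224,   |z_2| = 1.7224.
Moduli of all roots: 2.5000, 2.3224, 1.7224.
All moduli strictly greater than 1? Yes.
Verdict: Invertible.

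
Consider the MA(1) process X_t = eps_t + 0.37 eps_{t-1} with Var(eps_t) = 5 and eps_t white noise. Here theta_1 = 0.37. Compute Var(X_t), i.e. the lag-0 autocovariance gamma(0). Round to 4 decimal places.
\gamma(0) = 5.6845

For an MA(q) process X_t = eps_t + sum_i theta_i eps_{t-i} with
Var(eps_t) = sigma^2, the variance is
  gamma(0) = sigma^2 * (1 + sum_i theta_i^2).
  sum_i theta_i^2 = (0.37)^2 = 0.1369.
  gamma(0) = 5 * (1 + 0.1369) = 5 * 1.1369 = 5.6845.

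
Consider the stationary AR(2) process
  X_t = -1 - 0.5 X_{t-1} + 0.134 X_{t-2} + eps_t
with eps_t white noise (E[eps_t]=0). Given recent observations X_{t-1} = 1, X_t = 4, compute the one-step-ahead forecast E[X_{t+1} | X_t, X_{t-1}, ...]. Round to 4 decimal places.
E[X_{t+1} \mid \mathcal F_t] = -2.8660

For an AR(p) model X_t = c + sum_i phi_i X_{t-i} + eps_t, the
one-step-ahead conditional mean is
  E[X_{t+1} | X_t, ...] = c + sum_i phi_i X_{t+1-i}.
Substitute known values:
  E[X_{t+1} | ...] = -1 + (-0.5) * (4) + (0.134) * (1)
                   = -2.8660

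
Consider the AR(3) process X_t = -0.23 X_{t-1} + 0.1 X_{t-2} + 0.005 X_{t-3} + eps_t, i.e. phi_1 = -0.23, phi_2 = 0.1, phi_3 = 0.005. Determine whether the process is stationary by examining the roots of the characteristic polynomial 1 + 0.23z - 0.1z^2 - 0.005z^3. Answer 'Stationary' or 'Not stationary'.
\text{Stationary}

The AR(p) characteristic polynomial is P(z) = 1 + 0.23z - 0.1z^2 - 0.005z^3.
Stationarity requires all roots to lie outside the unit circle, i.e. |z| > 1 for every root.
Degree 3: look for a simple real root z0 first, then factor out (1 - z/z0) and solve the remaining quadratic.
Testing z0 = 4: P(4) = 1 + (0.23)(4) + (-0.1)(4)^2 + (-0.005)(4)^3
  = 1 + (0.92) + (-1.6) + (-0.32) = 0.  So z_0 = 4 is a root, |z_0| = 4.
Divide out the factor (1 - 0.25 z) = (1 - z/z0) (since 1/z0 = 0.25):
  P(z) = (1 - 0.25 z)(1 + (0.48) z + (0.02) z^2)
  [check: z-coef 0.48 - (0.25) = 0.23; z^2-coef 0.02 - (0.25)(0.48) = -0.1; z^3-coef -(0.25)(0.02) = -0.005.]
Remaining roots from the quadratic factor 1 + (0.48) z + (0.02) z^2:
  Set 1 + (0.48) z + (0.02) z^2 = 0, i.e. a z^2 + b z + c = 0 with a = 0.02, b = 0.48, c = 1.
  Discriminant D = b^2 - 4ac = (0.48)^2 - 4*(0.02)*1 = 0.2304 - (0.08) = 0.1504.
  D >= 0, so the roots are real: z = (-b +/- sqrt(D)) / (2a) = (-0.48 +/- 0.387814) / (0.04).
    z_1 = (-0.48 + 0.387814) / (0.04) = -2.3046,   |z_1| = 2.3046.
    z_2 = (-0.48 - 0.387814) / (0.04) = -21.6954,   |z_2| = 21.6954.
Moduli of all roots: 4.0000, 2.3046, 21.6954.
All moduli strictly greater than 1? Yes.
Verdict: Stationary.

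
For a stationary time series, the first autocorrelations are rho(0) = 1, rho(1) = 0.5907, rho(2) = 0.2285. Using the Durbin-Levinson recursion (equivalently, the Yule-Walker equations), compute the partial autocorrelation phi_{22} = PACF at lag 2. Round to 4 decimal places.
\phi_{22} = -0.1850

The PACF at lag k is phi_{kk}, the last component of the solution
to the Yule-Walker system G_k phi = r_k where
  (G_k)_{ij} = rho(|i - j|), (r_k)_i = rho(i), i,j = 1..k.
Equivalently, Durbin-Levinson gives phi_{kk} iteratively:
  phi_{11} = rho(1)
  phi_{kk} = [rho(k) - sum_{j=1..k-1} phi_{k-1,j} rho(k-j)]
            / [1 - sum_{j=1..k-1} phi_{k-1,j} rho(j)],
  phi_{k,j} = phi_{k-1,j} - phi_{kk} phi_{k-1,k-j},  j = 1..k-1.
Step k = 1:
  phi_11 = rho(1) = 0.5907.
Step k = 2:
  phi_22 = [rho(2) - phi_11 rho(1)] / [1 - phi_11 rho(1)] = [0.2285 - (0.5907)(0.5907)] / [1 - (0.5907)(0.5907)]
         = -0.12042649 / 0.65107351 = -0.185.
Therefore phi_{22} = -0.1850.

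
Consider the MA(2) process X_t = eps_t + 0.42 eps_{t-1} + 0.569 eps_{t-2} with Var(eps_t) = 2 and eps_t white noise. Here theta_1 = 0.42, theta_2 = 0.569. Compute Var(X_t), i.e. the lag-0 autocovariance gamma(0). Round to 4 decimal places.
\gamma(0) = 3.0003

For an MA(q) process X_t = eps_t + sum_i theta_i eps_{t-i} with
Var(eps_t) = sigma^2, the variance is
  gamma(0) = sigma^2 * (1 + sum_i theta_i^2).
  sum_i theta_i^2 = (0.42)^2 + (0.569)^2 = 0.1764 + 0.323761 = 0.500161.
  gamma(0) = 2 * (1 + 0.500161) = 2 * 1.500161 = 3.000322, which rounds to 3.0003.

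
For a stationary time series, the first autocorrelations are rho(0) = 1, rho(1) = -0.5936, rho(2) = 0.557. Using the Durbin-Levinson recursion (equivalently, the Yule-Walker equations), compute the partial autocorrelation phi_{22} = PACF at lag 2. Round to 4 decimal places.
\phi_{22} = 0.3160

The PACF at lag k is phi_{kk}, the last component of the solution
to the Yule-Walker system G_k phi = r_k where
  (G_k)_{ij} = rho(|i - j|), (r_k)_i = rho(i), i,j = 1..k.
Equivalently, Durbin-Levinson gives phi_{kk} iteratively:
  phi_{11} = rho(1)
  phi_{kk} = [rho(k) - sum_{j=1..k-1} phi_{k-1,j} rho(k-j)]
            / [1 - sum_{j=1..k-1} phi_{k-1,j} rho(j)],
  phi_{k,j} = phi_{k-1,j} - phi_{kk} phi_{k-1,k-j},  j = 1..k-1.
Step k = 1:
  phi_11 = rho(1) = -0.5936.
Step k = 2:
  phi_22 = [rho(2) - phi_11 rho(1)] / [1 - phi_11 rho(1)] = [0.557 - (-0.5936)(-0.5936)] / [1 - (-0.5936)(-0.5936)]
         = 0.20463904 / 0.64763904 = 0.316.
Therefore phi_{22} = 0.3160.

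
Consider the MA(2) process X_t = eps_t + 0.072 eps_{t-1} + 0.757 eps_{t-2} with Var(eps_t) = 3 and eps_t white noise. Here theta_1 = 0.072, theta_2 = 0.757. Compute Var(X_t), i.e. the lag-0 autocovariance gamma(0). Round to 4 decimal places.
\gamma(0) = 4.7347

For an MA(q) process X_t = eps_t + sum_i theta_i eps_{t-i} with
Var(eps_t) = sigma^2, the variance is
  gamma(0) = sigma^2 * (1 + sum_i theta_i^2).
  sum_i theta_i^2 = (0.072)^2 + (0.757)^2 = 0.005184 + 0.573049 = 0.578233.
  gamma(0) = 3 * (1 + 0.578233) = 3 * 1.578233 = 4.734699, which rounds to 4.7347.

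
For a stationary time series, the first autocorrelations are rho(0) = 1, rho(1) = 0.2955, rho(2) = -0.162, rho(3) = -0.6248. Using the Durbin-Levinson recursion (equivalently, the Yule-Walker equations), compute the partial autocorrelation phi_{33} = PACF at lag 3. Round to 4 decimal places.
\phi_{33} = -0.5720

The PACF at lag k is phi_{kk}, the last component of the solution
to the Yule-Walker system G_k phi = r_k where
  (G_k)_{ij} = rho(|i - j|), (r_k)_i = rho(i), i,j = 1..k.
Equivalently, Durbin-Levinson gives phi_{kk} iteratively:
  phi_{11} = rho(1)
  phi_{kk} = [rho(k) - sum_{j=1..k-1} phi_{k-1,j} rho(k-j)]
            / [1 - sum_{j=1..k-1} phi_{k-1,j} rho(j)],
  phi_{k,j} = phi_{k-1,j} - phi_{kk} phi_{k-1,k-j},  j = 1..k-1.
Step k = 1:
  phi_11 = rho(1) = 0.2955.
Step k = 2:
  phi_22 = [rho(2) - phi_11 rho(1)] / [1 - phi_11 rho(1)] = [-0.162 - (0.2955)(0.2955)] / [1 - (0.2955)(0.2955)]
         = -0.24932025 / 0.91267975 = -0.273174.
  Update: phi_21 = phi_11 - phi_22 phi_11 = 0.2955 - (-0.273174)(0.2955) = 0.376223.
Step k = 3:
  phi_33 = [rho(3) - phi_21 rho(2) - phi_22 rho(1)] / [1 - phi_21 rho(1) - phi_22 rho(2)]
    numerator   = -0.6248 - (0.376223)(-0.162) - (-0.273174)(0.2955) = -0.48312902
    denominator = 1 - (0.376223)(0.2955) - (-0.273174)(-0.162) = 0.84457197
  phi_33 = -0.48312902 / 0.84457197 = -0.572.
Therefore phi_{33} = -0.5720.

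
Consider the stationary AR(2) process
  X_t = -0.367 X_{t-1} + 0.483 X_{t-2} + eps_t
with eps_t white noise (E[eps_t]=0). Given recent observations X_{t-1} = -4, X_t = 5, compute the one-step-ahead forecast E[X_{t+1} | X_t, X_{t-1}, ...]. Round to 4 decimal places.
E[X_{t+1} \mid \mathcal F_t] = -3.7670

For an AR(p) model X_t = c + sum_i phi_i X_{t-i} + eps_t, the
one-step-ahead conditional mean is
  E[X_{t+1} | X_t, ...] = c + sum_i phi_i X_{t+1-i}.
Substitute known values:
  E[X_{t+1} | ...] = (-0.367) * (5) + (0.483) * (-4)
                   = -3.7670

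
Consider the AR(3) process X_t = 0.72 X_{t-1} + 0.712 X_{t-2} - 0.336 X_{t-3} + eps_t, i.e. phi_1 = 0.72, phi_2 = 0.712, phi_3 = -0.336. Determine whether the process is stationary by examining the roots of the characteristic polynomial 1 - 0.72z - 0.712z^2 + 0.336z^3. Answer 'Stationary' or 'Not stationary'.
\text{Not stationary}

The AR(p) characteristic polynomial is P(z) = 1 - 0.72z - 0.712z^2 + 0.336z^3.
Stationarity requires all roots to lie outside the unit circle, i.e. |z| > 1 for every root.
Degree 3: look for a simple real root z0 first, then factor out (1 - z/z0) and solve the remaining quadratic.
Testing z0 = 2.5: P(2.5) = 1 + (-0.72)(2.5) + (-0.712)(2.5)^2 + (0.336)(2.5)^3
  = 1 + (-1.8) + (-4.45) + (5.25) = 0.  So z_0 = 2.5 is a root, |z_0| = 2.5.
Divide out the factor (1 - 0.4 z) = (1 - z/z0) (since 1/z0 = 0.4):
  P(z) = (1 - 0.4 z)(1 + (-0.32) z + (-0.84) z^2)
  [check: z-coef -0.32 - (0.4) = -0.72; z^2-coef -0.84 - (0.4)(-0.32) = -0.712; z^3-coef -(0.4)(-0.84) = 0.336.]
Remaining roots from the quadratic factor 1 + (-0.32) z + (-0.84) z^2:
  Set 1 + (-0.32) z + (-0.84) z^2 = 0, i.e. a z^2 + b z + c = 0 with a = -0.84, b = -0.32, c = 1.
  Discriminant D = b^2 - 4ac = (-0.32)^2 - 4*(-0.84)*1 = 0.1024 - (-3.36) = 3.4624.
  D >= 0, so the roots are real: z = (-b +/- sqrt(D)) / (2a) = (0.32 +/- 1.860753) / (-1.68).
    z_1 = (0.32 + 1.860753) / (-1.68) = -1.2981,   |z_1| = 1.2981.
    z_2 = (0.32 - 1.860753) / (-1.68) = 0.9171,   |z_2| = 0.9171.
Moduli of all roots: 2.5000, 1.2981, 0.9171.
All moduli strictly greater than 1? No.
Verdict: Not stationary.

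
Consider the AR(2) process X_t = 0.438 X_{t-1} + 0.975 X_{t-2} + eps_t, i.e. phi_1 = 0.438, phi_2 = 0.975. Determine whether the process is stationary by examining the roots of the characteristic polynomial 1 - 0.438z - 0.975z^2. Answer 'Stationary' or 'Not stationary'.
\text{Not stationary}

The AR(p) characteristic polynomial is P(z) = 1 - 0.438z - 0.975z^2.
Stationarity requires all roots to lie outside the unit circle, i.e. |z| > 1 for every root.
Set 1 + (-0.438) z + (-0.975) z^2 = 0, i.e. a z^2 + b z + c = 0 with a = -0.975, b = -0.438, c = 1.
Discriminant D = b^2 - 4ac = (-0.438)^2 - 4*(-0.975)*1 = 0.191844 - (-3.9) = 4.091844.
D >= 0, so the roots are real: z = (-b +/- sqrt(D)) / (2a) = (0.438 +/- 2.022831) / (-1.95).
  z_1 = (0.438 + 2.022831) / (-1.95) = -1.262,   |z_1| = 1.262.
  z_2 = (0.438 - 2.022831) / (-1.95) = 0.8127,   |z_2| = 0.8127.
Moduli of all roots: 1.2620, 0.8127.
All moduli strictly greater than 1? No.
Verdict: Not stationary.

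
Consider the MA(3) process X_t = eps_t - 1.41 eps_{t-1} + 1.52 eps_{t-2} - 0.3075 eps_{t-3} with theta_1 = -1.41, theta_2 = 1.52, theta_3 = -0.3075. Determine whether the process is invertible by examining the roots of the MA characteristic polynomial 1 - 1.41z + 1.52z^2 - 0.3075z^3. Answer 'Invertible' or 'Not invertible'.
\text{Not invertible}

The MA(q) characteristic polynomial is P(z) = 1 - 1.41z + 1.52z^2 - 0.3075z^3.
Invertibility requires all roots to lie outside the unit circle, i.e. |z| > 1 for every root.
Degree 3: look for a simple real root z0 first, then factor out (1 - z/z0) and solve the remaining quadratic.
Testing z0 = 4: P(4) = 1 + (-1.41)(4) + (1.52)(4)^2 + (-0.3075)(4)^3
  = 1 + (-5.64) + (24.32) + (-19.68) = 0.  So z_0 = 4 is a root, |z_0| = 4.
Divide out the factor (1 - 0.25 z) = (1 - z/z0) (since 1/z0 = 0.25):
  P(z) = (1 - 0.25 z)(1 + (-1.16) z + (1.23) z^2)
  [check: z-coef -1.16 - (0.25) = -1.41; z^2-coef 1.23 - (0.25)(-1.16) = 1.52; z^3-coef -(0.25)(1.23) = -0.3075.]
Remaining roots from the quadratic factor 1 + (-1.16) z + (1.23) z^2:
  Set 1 + (-1.16) z + (1.23) z^2 = 0, i.e. a z^2 + b z + c = 0 with a = 1.23, b = -1.16, c = 1.
  Discriminant D = b^2 - 4ac = (-1.16)^2 - 4*(1.23)*1 = 1.3456 - (4.92) = -3.5744.
  D < 0, so the roots are the complex-conjugate pair z = (-b +/- i sqrt(-D)) / (2a) = 0.4715 +/- 0.7685i.
  For a conjugate pair |z|^2 = z * conj(z) = (product of roots) = c/a = 1/(1.23) = 0.813008, so |z| = sqrt(0.813008) = 0.9017 for both roots.
Moduli of all roots: 4.0000, 0.9017, 0.9017.
All moduli strictly greater than 1? No.
Verdict: Not invertible.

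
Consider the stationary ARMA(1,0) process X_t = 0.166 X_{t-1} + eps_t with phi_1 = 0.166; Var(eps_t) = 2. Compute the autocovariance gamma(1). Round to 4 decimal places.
\gamma(1) = 0.3414

Multiply the model equation by X_{t-k} and take expectations. With theta_0 = psi_0 = 1 and psi_j the MA(infinity) weights, this gives
  gamma(k) - sum_i phi_i gamma(k-i) = c_k,
  c_k = sigma^2 * sum_{j=k..q} theta_j psi_{j-k}   (c_k = 0 for k > q),
using gamma(-m) = gamma(m).
Pure AR (q = 0): c_0 = sigma^2 = 2, c_k = 0 for k >= 1.
Equations for k = 0 and k = 1 (AR order 1):
  gamma(0) = phi_1 gamma(1) + c_0
  gamma(1) = phi_1 gamma(0) + c_1
Substituting the second into the first: gamma(0) (1 - phi_1^2) = c_0 + phi_1 c_1, so
  gamma(0) = c_0 / (1 - phi_1^2) = 2 / (1 - (0.166)^2) = 2 / 0.972444 = 2.056674.
  gamma(1) = phi_1 gamma(0) = (0.166)(2.056674) = 0.341408.
Therefore gamma(1) = 0.3414 (to 4 decimal places).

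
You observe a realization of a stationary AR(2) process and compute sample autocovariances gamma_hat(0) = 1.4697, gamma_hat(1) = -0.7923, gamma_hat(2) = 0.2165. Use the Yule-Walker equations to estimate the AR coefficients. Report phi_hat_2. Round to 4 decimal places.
\hat\phi_{2} = -0.2020

The Yule-Walker equations for an AR(p) process read, in matrix form,
  Gamma_p phi = r_p,   with   (Gamma_p)_{ij} = gamma(|i - j|),
                       (r_p)_i = gamma(i),   i,j = 1..p.
Substitute the sample gammas (Toeplitz matrix and right-hand side of size 2):
  Gamma_p = [[1.4697, -0.7923], [-0.7923, 1.4697]]
  r_p     = [-0.7923, 0.2165]
Written out:
  1.4697 phi_1 - 0.7923 phi_2 = -0.7923
  -0.7923 phi_1 + 1.4697 phi_2 = 0.2165
Solve by Cramer's rule:
  det = gamma(0)^2 - gamma(1)^2 = (1.4697)^2 - (-0.7923)^2 = 2.16001809 - 0.62773929 = 1.5322788
  phi_hat_1 = [gamma(1) gamma(0) - gamma(1) gamma(2)] / det = [(-0.7923)(1.4697) - (-0.7923)(0.2165)] / 1.5322788 = -0.99291036 / 1.5322788 = -0.648
  phi_hat_2 = [gamma(0) gamma(2) - gamma(1)^2] / det = [(1.4697)(0.2165) - (-0.7923)^2] / 1.5322788 = -0.30954924 / 1.5322788 = -0.202
So phi_hat = [-0.6480, -0.2020].
Therefore phi_hat_2 = -0.2020.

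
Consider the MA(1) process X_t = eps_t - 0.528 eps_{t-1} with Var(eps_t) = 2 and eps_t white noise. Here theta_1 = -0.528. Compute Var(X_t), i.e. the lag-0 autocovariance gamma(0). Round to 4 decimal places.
\gamma(0) = 2.5576

For an MA(q) process X_t = eps_t + sum_i theta_i eps_{t-i} with
Var(eps_t) = sigma^2, the variance is
  gamma(0) = sigma^2 * (1 + sum_i theta_i^2).
  sum_i theta_i^2 = (-0.528)^2 = 0.278784.
  gamma(0) = 2 * (1 + 0.278784) = 2 * 1.278784 = 2.557568, which rounds to 2.5576.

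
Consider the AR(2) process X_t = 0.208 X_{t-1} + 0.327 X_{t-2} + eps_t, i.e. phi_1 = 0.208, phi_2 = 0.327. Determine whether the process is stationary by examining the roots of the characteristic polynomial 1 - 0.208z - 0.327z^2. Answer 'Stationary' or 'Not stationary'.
\text{Stationary}

The AR(p) characteristic polynomial is P(z) = 1 - 0.208z - 0.327z^2.
Stationarity requires all roots to lie outside the unit circle, i.e. |z| > 1 for every root.
Set 1 + (-0.208) z + (-0.327) z^2 = 0, i.e. a z^2 + b z + c = 0 with a = -0.327, b = -0.208, c = 1.
Discriminant D = b^2 - 4ac = (-0.208)^2 - 4*(-0.327)*1 = 0.043264 - (-1.308) = 1.351264.
D >= 0, so the roots are real: z = (-b +/- sqrt(D)) / (2a) = (0.208 +/- 1.162439) / (-0.654).
  z_1 = (0.208 + 1.162439) / (-0.654) = -2.0955,   |z_1| = 2.0955.
  z_2 = (0.208 - 1.162439) / (-0.654) = 1.4594,   |z_2| = 1.4594.
Moduli of all roots: 2.0955, 1.4594.
All moduli strictly greater than 1? Yes.
Verdict: Stationary.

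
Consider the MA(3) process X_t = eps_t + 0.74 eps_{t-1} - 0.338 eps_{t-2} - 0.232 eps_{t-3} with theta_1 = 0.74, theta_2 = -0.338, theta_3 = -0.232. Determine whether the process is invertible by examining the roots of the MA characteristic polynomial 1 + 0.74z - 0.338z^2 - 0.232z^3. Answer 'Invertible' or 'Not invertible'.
\text{Invertible}

The MA(q) characteristic polynomial is P(z) = 1 + 0.74z - 0.338z^2 - 0.232z^3.
Invertibility requires all roots to lie outside the unit circle, i.e. |z| > 1 for every root.
Degree 3: look for a simple real root z0 first, then factor out (1 - z/z0) and solve the remaining quadratic.
Testing z0 = -1.25: P(-1.25) = 1 + (0.74)(-1.25) + (-0.338)(-1.25)^2 + (-0.232)(-1.25)^3
  = 1 + (-0.925) + (-0.528125) + (0.453125) = 0.  So z_0 = -1.25 is a root, |z_0| = 1.25.
Divide out the factor (1 + 0.8 z) = (1 - z/z0) (since 1/z0 = -0.8):
  P(z) = (1 + 0.8 z)(1 + (-0.06) z + (-0.29) z^2)
  [check: z-coef -0.06 - (-0.8) = 0.74; z^2-coef -0.29 - (-0.8)(-0.06) = -0.338; z^3-coef -(-0.8)(-0.29) = -0.232.]
Remaining roots from the quadratic factor 1 + (-0.06) z + (-0.29) z^2:
  Set 1 + (-0.06) z + (-0.29) z^2 = 0, i.e. a z^2 + b z + c = 0 with a = -0.29, b = -0.06, c = 1.
  Discriminant D = b^2 - 4ac = (-0.06)^2 - 4*(-0.29)*1 = 0.0036 - (-1.16) = 1.1636.
  D >= 0, so the roots are real: z = (-b +/- sqrt(D)) / (2a) = (0.06 +/- 1.078703) / (-0.58).
    z_1 = (0.06 + 1.078703) / (-0.58) = -1.9633,   |z_1| = 1.9633.
    z_2 = (0.06 - 1.078703) / (-0.58) = 1.7564,   |z_2| = 1.7564.
Moduli of all roots: 1.2500, 1.9633, 1.7564.
All moduli strictly greater than 1? Yes.
Verdict: Invertible.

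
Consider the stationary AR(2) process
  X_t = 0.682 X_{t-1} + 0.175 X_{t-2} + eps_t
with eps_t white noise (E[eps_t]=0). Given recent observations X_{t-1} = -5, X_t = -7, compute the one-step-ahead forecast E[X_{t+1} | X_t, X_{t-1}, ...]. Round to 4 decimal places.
E[X_{t+1} \mid \mathcal F_t] = -5.6490

For an AR(p) model X_t = c + sum_i phi_i X_{t-i} + eps_t, the
one-step-ahead conditional mean is
  E[X_{t+1} | X_t, ...] = c + sum_i phi_i X_{t+1-i}.
Substitute known values:
  E[X_{t+1} | ...] = (0.682) * (-7) + (0.175) * (-5)
                   = -5.6490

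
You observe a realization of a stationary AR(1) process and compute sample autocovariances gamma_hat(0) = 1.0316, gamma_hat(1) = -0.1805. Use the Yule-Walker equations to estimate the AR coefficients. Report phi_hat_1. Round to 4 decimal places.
\hat\phi_{1} = -0.1750

The Yule-Walker equations for an AR(p) process read, in matrix form,
  Gamma_p phi = r_p,   with   (Gamma_p)_{ij} = gamma(|i - j|),
                       (r_p)_i = gamma(i),   i,j = 1..p.
Substitute the sample gammas (Toeplitz matrix and right-hand side of size 1):
  Gamma_p = [[1.0316]]
  r_p     = [-0.1805]
With p = 1 this is the single equation gamma(0) phi_1 = gamma(1):
  phi_hat_1 = gamma(1) / gamma(0) = -0.1805 / 1.0316 = -0.1750.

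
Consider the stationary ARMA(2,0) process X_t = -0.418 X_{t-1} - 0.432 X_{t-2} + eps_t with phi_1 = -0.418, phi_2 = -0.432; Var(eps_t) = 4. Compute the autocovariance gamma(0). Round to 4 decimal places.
\gamma(0) = 5.3758

Multiply the model equation by X_{t-k} and take expectations. With theta_0 = psi_0 = 1 and psi_j the MA(infinity) weights, this gives
  gamma(k) - sum_i phi_i gamma(k-i) = c_k,
  c_k = sigma^2 * sum_{j=k..q} theta_j psi_{j-k}   (c_k = 0 for k > q),
using gamma(-m) = gamma(m).
Pure AR (q = 0): c_0 = sigma^2 = 4, c_k = 0 for k >= 1.
Equations for k = 0, 1, 2 (AR order 2, c_2 = 0):
  (E0) gamma(0) = phi_1 gamma(1) + phi_2 gamma(2) + c_0
  (E1) gamma(1) = phi_1 gamma(0) + phi_2 gamma(1) + c_1
  (E2) gamma(2) = phi_1 gamma(1) + phi_2 gamma(0)
From (E1): gamma(1) = A gamma(0) + B with
  A = phi_1 / (1 - phi_2) = -0.418 / 1.432 = -0.291899,   B = c_1 / (1 - phi_2) = 0 / 1.432 = 0.
Insert (E2) into (E0): gamma(0) (1 - phi_2^2) = phi_1 (1 + phi_2) gamma(1) + c_0.
  phi_1 (1 + phi_2) = (-0.418)(0.568) = -0.237424,   1 - phi_2^2 = 0.813376.
Replace gamma(1) by A gamma(0) + B and collect gamma(0):
  gamma(0) [0.813376 - (-0.237424)(-0.291899)] = c_0 = 4
  gamma(0) * 0.744072 = 4
  gamma(0) = 4 / 0.744072 = 5.375823.
Therefore gamma(0) = 5.3758 (to 4 decimal places).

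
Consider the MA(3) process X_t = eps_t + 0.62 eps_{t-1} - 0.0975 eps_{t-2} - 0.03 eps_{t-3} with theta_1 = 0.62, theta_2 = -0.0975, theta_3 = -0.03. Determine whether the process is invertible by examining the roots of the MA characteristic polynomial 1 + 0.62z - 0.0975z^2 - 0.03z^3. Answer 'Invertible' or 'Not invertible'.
\text{Invertible}

The MA(q) characteristic polynomial is P(z) = 1 + 0.62z - 0.0975z^2 - 0.03z^3.
Invertibility requires all roots to lie outside the unit circle, i.e. |z| > 1 for every root.
Degree 3: look for a simple real root z0 first, then factor out (1 - z/z0) and solve the remaining quadratic.
Testing z0 = 4: P(4) = 1 + (0.62)(4) + (-0.0975)(4)^2 + (-0.03)(4)^3
  = 1 + (2.48) + (-1.56) + (-1.92) = 0.  So z_0 = 4 is a root, |z_0| = 4.
Divide out the factor (1 - 0.25 z) = (1 - z/z0) (since 1/z0 = 0.25):
  P(z) = (1 - 0.25 z)(1 + (0.87) z + (0.12) z^2)
  [check: z-coef 0.87 - (0.25) = 0.62; z^2-coef 0.12 - (0.25)(0.87) = -0.0975; z^3-coef -(0.25)(0.12) = -0.03.]
Remaining roots from the quadratic factor 1 + (0.87) z + (0.12) z^2:
  Set 1 + (0.87) z + (0.12) z^2 = 0, i.e. a z^2 + b z + c = 0 with a = 0.12, b = 0.87, c = 1.
  Discriminant D = b^2 - 4ac = (0.87)^2 - 4*(0.12)*1 = 0.7569 - (0.48) = 0.2769.
  D >= 0, so the roots are real: z = (-b +/- sqrt(D)) / (2a) = (-0.87 +/- 0.526213) / (0.24).
    z_1 = (-0.87 + 0.526213) / (0.24) = -1.4324,   |z_1| = 1.4324.
    z_2 = (-0.87 - 0.526213) / (0.24) = -5.8176,   |z_2| = 5.8176.
Moduli of all roots: 4.0000, 1.4324, 5.8176.
All moduli strictly greater than 1? Yes.
Verdict: Invertible.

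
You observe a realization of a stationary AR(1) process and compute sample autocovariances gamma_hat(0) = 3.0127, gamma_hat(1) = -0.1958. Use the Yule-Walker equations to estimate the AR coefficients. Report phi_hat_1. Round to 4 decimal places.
\hat\phi_{1} = -0.0650

The Yule-Walker equations for an AR(p) process read, in matrix form,
  Gamma_p phi = r_p,   with   (Gamma_p)_{ij} = gamma(|i - j|),
                       (r_p)_i = gamma(i),   i,j = 1..p.
Substitute the sample gammas (Toeplitz matrix and right-hand side of size 1):
  Gamma_p = [[3.0127]]
  r_p     = [-0.1958]
With p = 1 this is the single equation gamma(0) phi_1 = gamma(1):
  phi_hat_1 = gamma(1) / gamma(0) = -0.1958 / 3.0127 = -0.0650.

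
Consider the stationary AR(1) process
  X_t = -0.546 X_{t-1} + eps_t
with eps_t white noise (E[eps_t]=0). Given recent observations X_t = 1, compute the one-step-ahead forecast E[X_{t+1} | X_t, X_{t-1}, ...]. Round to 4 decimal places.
E[X_{t+1} \mid \mathcal F_t] = -0.5460

For an AR(p) model X_t = c + sum_i phi_i X_{t-i} + eps_t, the
one-step-ahead conditional mean is
  E[X_{t+1} | X_t, ...] = c + sum_i phi_i X_{t+1-i}.
Substitute known values:
  E[X_{t+1} | ...] = (-0.546) * (1)
                   = -0.5460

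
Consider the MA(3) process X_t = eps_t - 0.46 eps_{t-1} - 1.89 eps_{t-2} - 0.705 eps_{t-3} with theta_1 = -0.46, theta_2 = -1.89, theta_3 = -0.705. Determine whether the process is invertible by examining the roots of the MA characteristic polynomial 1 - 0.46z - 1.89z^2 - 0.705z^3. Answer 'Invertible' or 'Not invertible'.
\text{Not invertible}

The MA(q) characteristic polynomial is P(z) = 1 - 0.46z - 1.89z^2 - 0.705z^3.
Invertibility requires all roots to lie outside the unit circle, i.e. |z| > 1 for every root.
Degree 3: look for a simple real root z0 first, then factor out (1 - z/z0) and solve the remaining quadratic.
Testing z0 = -2: P(-2) = 1 + (-0.46)(-2) + (-1.89)(-2)^2 + (-0.705)(-2)^3
  = 1 + (0.92) + (-7.56) + (5.64) = 0.  So z_0 = -2 is a root, |z_0| = 2.
Divide out the factor (1 + 0.5 z) = (1 - z/z0) (since 1/z0 = -0.5):
  P(z) = (1 + 0.5 z)(1 + (-0.96) z + (-1.41) z^2)
  [check: z-coef -0.96 - (-0.5) = -0.46; z^2-coef -1.41 - (-0.5)(-0.96) = -1.89; z^3-coef -(-0.5)(-1.41) = -0.705.]
Remaining roots from the quadratic factor 1 + (-0.96) z + (-1.41) z^2:
  Set 1 + (-0.96) z + (-1.41) z^2 = 0, i.e. a z^2 + b z + c = 0 with a = -1.41, b = -0.96, c = 1.
  Discriminant D = b^2 - 4ac = (-0.96)^2 - 4*(-1.41)*1 = 0.9216 - (-5.64) = 6.5616.
  D >= 0, so the roots are real: z = (-b +/- sqrt(D)) / (2a) = (0.96 +/- 2.561562) / (-2.82).
    z_1 = (0.96 + 2.561562) / (-2.82) = -1.2488,   |z_1| = 1.2488.
    z_2 = (0.96 - 2.561562) / (-2.82) = 0.5679,   |z_2| = 0.5679.
Moduli of all roots: 2.0000, 1.2488, 0.5679.
All moduli strictly greater than 1? No.
Verdict: Not invertible.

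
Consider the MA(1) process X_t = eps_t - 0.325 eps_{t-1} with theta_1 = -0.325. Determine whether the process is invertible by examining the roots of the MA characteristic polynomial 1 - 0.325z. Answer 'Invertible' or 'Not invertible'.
\text{Invertible}

The MA(q) characteristic polynomial is P(z) = 1 - 0.325z.
Invertibility requires all roots to lie outside the unit circle, i.e. |z| > 1 for every root.
This is linear in z: 1 + (-0.325) z = 0  =>  z = -1/(-0.325) = 3.076923,  |z| = 3.076923.
Moduli of all roots: 3.0769.
All moduli strictly greater than 1? Yes.
Verdict: Invertible.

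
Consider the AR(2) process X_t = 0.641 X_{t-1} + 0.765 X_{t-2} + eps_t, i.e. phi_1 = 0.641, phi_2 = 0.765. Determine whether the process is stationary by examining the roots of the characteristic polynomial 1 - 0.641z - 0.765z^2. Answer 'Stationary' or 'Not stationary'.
\text{Not stationary}

The AR(p) characteristic polynomial is P(z) = 1 - 0.641z - 0.765z^2.
Stationarity requires all roots to lie outside the unit circle, i.e. |z| > 1 for every root.
Set 1 + (-0.641) z + (-0.765) z^2 = 0, i.e. a z^2 + b z + c = 0 with a = -0.765, b = -0.641, c = 1.
Discriminant D = b^2 - 4ac = (-0.641)^2 - 4*(-0.765)*1 = 0.410881 - (-3.06) = 3.470881.
D >= 0, so the roots are real: z = (-b +/- sqrt(D)) / (2a) = (0.641 +/- 1.86303) / (-1.53).
  z_1 = (0.641 + 1.86303) / (-1.53) = -1.6366,   |z_1| = 1.6366.
  z_2 = (0.641 - 1.86303) / (-1.53) = 0.7987,   |z_2| = 0.7987.
Moduli of all roots: 1.6366, 0.7987.
All moduli strictly greater than 1? No.
Verdict: Not stationary.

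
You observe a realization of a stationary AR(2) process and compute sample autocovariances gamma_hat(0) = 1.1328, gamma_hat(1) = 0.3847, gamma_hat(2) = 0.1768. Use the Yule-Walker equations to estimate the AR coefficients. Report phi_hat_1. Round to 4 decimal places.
\hat\phi_{1} = 0.3240

The Yule-Walker equations for an AR(p) process read, in matrix form,
  Gamma_p phi = r_p,   with   (Gamma_p)_{ij} = gamma(|i - j|),
                       (r_p)_i = gamma(i),   i,j = 1..p.
Substitute the sample gammas (Toeplitz matrix and right-hand side of size 2):
  Gamma_p = [[1.1328, 0.3847], [0.3847, 1.1328]]
  r_p     = [0.3847, 0.1768]
Written out:
  1.1328 phi_1 + 0.3847 phi_2 = 0.3847
  0.3847 phi_1 + 1.1328 phi_2 = 0.1768
Solve by Cramer's rule:
  det = gamma(0)^2 - gamma(1)^2 = (1.1328)^2 - (0.3847)^2 = 1.28323584 - 0.14799409 = 1.13524175
  phi_hat_1 = [gamma(1) gamma(0) - gamma(1) gamma(2)] / det = [(0.3847)(1.1328) - (0.3847)(0.1768)] / 1.13524175 = 0.3677732 / 1.13524175 = 0.324
  phi_hat_2 = [gamma(0) gamma(2) - gamma(1)^2] / det = [(1.1328)(0.1768) - (0.3847)^2] / 1.13524175 = 0.05228495 / 1.13524175 = 0.0461
So phi_hat = [0.3240, 0.0461].
Therefore phi_hat_1 = 0.3240.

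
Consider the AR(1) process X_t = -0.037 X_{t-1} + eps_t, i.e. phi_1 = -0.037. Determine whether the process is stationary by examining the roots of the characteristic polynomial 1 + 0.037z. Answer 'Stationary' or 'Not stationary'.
\text{Stationary}

The AR(p) characteristic polynomial is P(z) = 1 + 0.037z.
Stationarity requires all roots to lie outside the unit circle, i.e. |z| > 1 for every root.
This is linear in z: 1 + (0.037) z = 0  =>  z = -1/(0.037) = -27.027027,  |z| = 27.027027.
Moduli of all roots: 27.0270.
All moduli strictly greater than 1? Yes.
Verdict: Stationary.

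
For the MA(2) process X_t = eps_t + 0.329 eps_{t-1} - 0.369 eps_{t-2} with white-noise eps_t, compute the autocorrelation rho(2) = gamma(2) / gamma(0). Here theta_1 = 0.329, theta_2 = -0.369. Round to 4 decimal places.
\rho(2) = -0.2965

For an MA(q) process with theta_0 = 1, the autocovariance is
  gamma(k) = sigma^2 * sum_{i=0..q-k} theta_i * theta_{i+k},
and rho(k) = gamma(k) / gamma(0). Sigma^2 cancels.
  numerator   = (1)*(-0.369) = -0.369.
  denominator = (1)^2 + (0.329)^2 + (-0.369)^2 = 1.244402.
  rho(2) = -0.369 / 1.244402 = -0.2965.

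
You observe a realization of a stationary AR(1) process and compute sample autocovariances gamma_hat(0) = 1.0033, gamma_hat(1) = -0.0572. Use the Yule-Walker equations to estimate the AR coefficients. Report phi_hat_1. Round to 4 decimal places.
\hat\phi_{1} = -0.0570

The Yule-Walker equations for an AR(p) process read, in matrix form,
  Gamma_p phi = r_p,   with   (Gamma_p)_{ij} = gamma(|i - j|),
                       (r_p)_i = gamma(i),   i,j = 1..p.
Substitute the sample gammas (Toeplitz matrix and right-hand side of size 1):
  Gamma_p = [[1.0033]]
  r_p     = [-0.0572]
With p = 1 this is the single equation gamma(0) phi_1 = gamma(1):
  phi_hat_1 = gamma(1) / gamma(0) = -0.0572 / 1.0033 = -0.0570.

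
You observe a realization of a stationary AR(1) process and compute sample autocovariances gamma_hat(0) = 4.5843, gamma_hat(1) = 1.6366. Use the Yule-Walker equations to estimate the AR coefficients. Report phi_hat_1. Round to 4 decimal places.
\hat\phi_{1} = 0.3570

The Yule-Walker equations for an AR(p) process read, in matrix form,
  Gamma_p phi = r_p,   with   (Gamma_p)_{ij} = gamma(|i - j|),
                       (r_p)_i = gamma(i),   i,j = 1..p.
Substitute the sample gammas (Toeplitz matrix and right-hand side of size 1):
  Gamma_p = [[4.5843]]
  r_p     = [1.6366]
With p = 1 this is the single equation gamma(0) phi_1 = gamma(1):
  phi_hat_1 = gamma(1) / gamma(0) = 1.6366 / 4.5843 = 0.3570.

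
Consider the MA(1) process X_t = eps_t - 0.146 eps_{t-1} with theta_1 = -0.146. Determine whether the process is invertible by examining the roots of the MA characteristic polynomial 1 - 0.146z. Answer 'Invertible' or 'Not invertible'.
\text{Invertible}

The MA(q) characteristic polynomial is P(z) = 1 - 0.146z.
Invertibility requires all roots to lie outside the unit circle, i.e. |z| > 1 for every root.
This is linear in z: 1 + (-0.146) z = 0  =>  z = -1/(-0.146) = 6.849315,  |z| = 6.849315.
Moduli of all roots: 6.8493.
All moduli strictly greater than 1? Yes.
Verdict: Invertible.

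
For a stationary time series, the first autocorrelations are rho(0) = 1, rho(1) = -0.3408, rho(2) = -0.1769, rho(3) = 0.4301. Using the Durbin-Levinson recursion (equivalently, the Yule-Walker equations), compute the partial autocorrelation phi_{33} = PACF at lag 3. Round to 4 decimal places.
\phi_{33} = 0.3010

The PACF at lag k is phi_{kk}, the last component of the solution
to the Yule-Walker system G_k phi = r_k where
  (G_k)_{ij} = rho(|i - j|), (r_k)_i = rho(i), i,j = 1..k.
Equivalently, Durbin-Levinson gives phi_{kk} iteratively:
  phi_{11} = rho(1)
  phi_{kk} = [rho(k) - sum_{j=1..k-1} phi_{k-1,j} rho(k-j)]
            / [1 - sum_{j=1..k-1} phi_{k-1,j} rho(j)],
  phi_{k,j} = phi_{k-1,j} - phi_{kk} phi_{k-1,k-j},  j = 1..k-1.
Step k = 1:
  phi_11 = rho(1) = -0.3408.
Step k = 2:
  phi_22 = [rho(2) - phi_11 rho(1)] / [1 - phi_11 rho(1)] = [-0.1769 - (-0.3408)(-0.3408)] / [1 - (-0.3408)(-0.3408)]
         = -0.29304464 / 0.88385536 = -0.331553.
  Update: phi_21 = phi_11 - phi_22 phi_11 = -0.3408 - (-0.331553)(-0.3408) = -0.453793.
Step k = 3:
  phi_33 = [rho(3) - phi_21 rho(2) - phi_22 rho(1)] / [1 - phi_21 rho(1) - phi_22 rho(2)]
    numerator   = 0.4301 - (-0.453793)(-0.1769) - (-0.331553)(-0.3408) = 0.23683083
    denominator = 1 - (-0.453793)(-0.3408) - (-0.331553)(-0.1769) = 0.78669562
  phi_33 = 0.23683083 / 0.78669562 = 0.301.
Therefore phi_{33} = 0.3010.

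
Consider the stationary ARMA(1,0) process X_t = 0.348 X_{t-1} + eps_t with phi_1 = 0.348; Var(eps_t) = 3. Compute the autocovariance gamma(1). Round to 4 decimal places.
\gamma(1) = 1.1879

Multiply the model equation by X_{t-k} and take expectations. With theta_0 = psi_0 = 1 and psi_j the MA(infinity) weights, this gives
  gamma(k) - sum_i phi_i gamma(k-i) = c_k,
  c_k = sigma^2 * sum_{j=k..q} theta_j psi_{j-k}   (c_k = 0 for k > q),
using gamma(-m) = gamma(m).
Pure AR (q = 0): c_0 = sigma^2 = 3, c_k = 0 for k >= 1.
Equations for k = 0 and k = 1 (AR order 1):
  gamma(0) = phi_1 gamma(1) + c_0
  gamma(1) = phi_1 gamma(0) + c_1
Substituting the second into the first: gamma(0) (1 - phi_1^2) = c_0 + phi_1 c_1, so
  gamma(0) = c_0 / (1 - phi_1^2) = 3 / (1 - (0.348)^2) = 3 / 0.878896 = 3.413373.
  gamma(1) = phi_1 gamma(0) = (0.348)(3.413373) = 1.187854.
Therefore gamma(1) = 1.1879 (to 4 decimal places).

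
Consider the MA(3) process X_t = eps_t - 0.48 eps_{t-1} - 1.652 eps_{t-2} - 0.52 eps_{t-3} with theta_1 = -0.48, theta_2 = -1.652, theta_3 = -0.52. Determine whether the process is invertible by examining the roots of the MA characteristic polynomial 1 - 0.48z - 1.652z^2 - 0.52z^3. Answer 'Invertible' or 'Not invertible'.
\text{Not invertible}

The MA(q) characteristic polynomial is P(z) = 1 - 0.48z - 1.652z^2 - 0.52z^3.
Invertibility requires all roots to lie outside the unit circle, i.e. |z| > 1 for every root.
Degree 3: look for a simple real root z0 first, then factor out (1 - z/z0) and solve the remaining quadratic.
Testing z0 = -2.5: P(-2.5) = 1 + (-0.48)(-2.5) + (-1.652)(-2.5)^2 + (-0.52)(-2.5)^3
  = 1 + (1.2) + (-10.325) + (8.125) = 0.  So z_0 = -2.5 is a root, |z_0| = 2.5.
Divide out the factor (1 + 0.4 z) = (1 - z/z0) (since 1/z0 = -0.4):
  P(z) = (1 + 0.4 z)(1 + (-0.88) z + (-1.3) z^2)
  [check: z-coef -0.88 - (-0.4) = -0.48; z^2-coef -1.3 - (-0.4)(-0.88) = -1.652; z^3-coef -(-0.4)(-1.3) = -0.52.]
Remaining roots from the quadratic factor 1 + (-0.88) z + (-1.3) z^2:
  Set 1 + (-0.88) z + (-1.3) z^2 = 0, i.e. a z^2 + b z + c = 0 with a = -1.3, b = -0.88, c = 1.
  Discriminant D = b^2 - 4ac = (-0.88)^2 - 4*(-1.3)*1 = 0.7744 - (-5.2) = 5.9744.
  D >= 0, so the roots are real: z = (-b +/- sqrt(D)) / (2a) = (0.88 +/- 2.444259) / (-2.6).
    z_1 = (0.88 + 2.444259) / (-2.6) = -1.2786,   |z_1| = 1.2786.
    z_2 = (0.88 - 2.444259) / (-2.6) = 0.6016,   |z_2| = 0.6016.
Moduli of all roots: 2.5000, 1.2786, 0.6016.
All moduli strictly greater than 1? No.
Verdict: Not invertible.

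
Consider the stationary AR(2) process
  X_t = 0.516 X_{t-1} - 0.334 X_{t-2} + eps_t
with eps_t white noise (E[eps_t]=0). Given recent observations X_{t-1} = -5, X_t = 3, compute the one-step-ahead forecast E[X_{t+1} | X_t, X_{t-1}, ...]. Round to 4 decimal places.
E[X_{t+1} \mid \mathcal F_t] = 3.2180

For an AR(p) model X_t = c + sum_i phi_i X_{t-i} + eps_t, the
one-step-ahead conditional mean is
  E[X_{t+1} | X_t, ...] = c + sum_i phi_i X_{t+1-i}.
Substitute known values:
  E[X_{t+1} | ...] = (0.516) * (3) + (-0.334) * (-5)
                   = 3.2180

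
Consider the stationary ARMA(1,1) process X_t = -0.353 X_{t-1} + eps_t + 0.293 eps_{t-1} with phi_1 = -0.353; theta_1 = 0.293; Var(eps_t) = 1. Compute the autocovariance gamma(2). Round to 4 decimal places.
\gamma(2) = 0.0217

Multiply the model equation by X_{t-k} and take expectations. With theta_0 = psi_0 = 1 and psi_j the MA(infinity) weights, this gives
  gamma(k) - sum_i phi_i gamma(k-i) = c_k,
  c_k = sigma^2 * sum_{j=k..q} theta_j psi_{j-k}   (c_k = 0 for k > q),
using gamma(-m) = gamma(m).
psi-weights needed (psi_j = theta_j + sum_i phi_i psi_{j-i}):
  psi_1 = theta_1 + phi_1 = 0.293 + (-0.353) = -0.06
Right-hand sides:
  c_0 = sigma^2 (1 + theta_1 psi_1) = 1 * (1 + (0.293)(-0.06)) = 1 * 0.98242 = 0.98242
  c_1 = sigma^2 theta_1 = 1 * (0.293) = 0.293
  c_2 = 0
Equations for k = 0 and k = 1 (AR order 1):
  gamma(0) = phi_1 gamma(1) + c_0
  gamma(1) = phi_1 gamma(0) + c_1
Substituting the second into the first: gamma(0) (1 - phi_1^2) = c_0 + phi_1 c_1, so
  gamma(0) = (c_0 + phi_1 c_1) / (1 - phi_1^2) = (0.98242 + (-0.353)(0.293)) / (1 - (-0.353)^2) = 0.878991 / 0.875391 = 1.004112.
  gamma(1) = phi_1 gamma(0) + c_1 = (-0.353)(1.004112) + (0.293) = -0.061452.
For k = 2 (> q): gamma(2) = phi_1 gamma(1) = (-0.353)(-0.061452) = 0.021692.
Therefore gamma(2) = 0.0217 (to 4 decimal places).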